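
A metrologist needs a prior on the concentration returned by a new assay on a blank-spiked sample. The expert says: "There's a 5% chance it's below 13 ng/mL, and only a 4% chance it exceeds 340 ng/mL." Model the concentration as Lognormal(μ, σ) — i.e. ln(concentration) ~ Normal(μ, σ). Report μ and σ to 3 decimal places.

μ ≈ 4.146, σ ≈ 0.961

If T ~ Lognormal(μ,σ) then ln T ~ Normal(μ,σ), so the p-quantile of ln T is μ + z_p·σ.
ln(13) = 2.565 and ln(340) = 5.829; z_{0.05} = -1.645, z_{0.96} = 1.751.
σ = (5.829 − 2.565)/(1.751 − (-1.645)) = 0.961.
μ = 2.565 − (-1.645)·0.961 = 4.146.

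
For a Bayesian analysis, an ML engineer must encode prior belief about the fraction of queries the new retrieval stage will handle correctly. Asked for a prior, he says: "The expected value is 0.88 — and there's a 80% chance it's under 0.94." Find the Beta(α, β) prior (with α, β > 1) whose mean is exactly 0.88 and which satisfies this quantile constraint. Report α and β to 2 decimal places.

α ≈ 18.61, β ≈ 2.54

With mean 0.88 fixed, write α = 0.88s, β = 0.12s where s = α+β.
Need P(θ < 0.94) = 0.8 under Beta(0.88s, 0.12s). Normal approximation: (q−m)/√(m(1−m)/s) ≈ z_{0.8} = 0.842, so s ≈ 0.88·0.12·(0.842)²/(0.94−0.88)² = 20.8.
At s = 20.8: P(θ<0.94) ≈ 0.797. Adjusting to match 0.8 gives s ≈ 21.14.
So α = 0.88·21.14 ≈ 18.61, β = 0.12·21.14 ≈ 2.54.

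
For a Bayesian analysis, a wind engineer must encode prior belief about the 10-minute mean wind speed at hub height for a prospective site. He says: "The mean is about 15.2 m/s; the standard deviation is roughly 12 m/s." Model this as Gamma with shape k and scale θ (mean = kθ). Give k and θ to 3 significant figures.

k ≈ 1.6, θ ≈ 9.47

For Gamma(k, scale θ): mean = kθ, variance = kθ², so CV = 1/√k.
CV = SD/mean = 12/15.2 = 0.7895, hence k = 1/CV² = 1.6.
Then θ = mean/k = 15.2/1.6 = 9.47.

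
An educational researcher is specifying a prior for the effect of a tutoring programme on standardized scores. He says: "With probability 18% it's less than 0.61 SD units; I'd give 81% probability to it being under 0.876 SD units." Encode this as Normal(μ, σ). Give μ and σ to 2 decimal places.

μ = 0.75, σ = 0.15

The p-quantile of Normal(μ,σ) is μ + z_p·σ, with z_{0.18} = -0.9154 and z_{0.81} = 0.8779.
Eliminate σ: μ = (z₂·x₁ − z₁·x₂)/(z₂ − z₁) = (0.8779·0.61 − (-0.9154)·0.876)/1.793 = 0.75.
Then σ = (x₂ − x₁)/(z₂ − z₁) = (0.876 − 0.61)/1.793 = 0.15.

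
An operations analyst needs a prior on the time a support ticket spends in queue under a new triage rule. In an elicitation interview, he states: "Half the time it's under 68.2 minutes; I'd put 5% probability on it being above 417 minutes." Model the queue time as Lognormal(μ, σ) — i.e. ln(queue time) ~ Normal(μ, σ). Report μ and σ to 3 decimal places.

μ ≈ 4.222, σ ≈ 1.101

If T ~ Lognormal(μ,σ) then ln T ~ Normal(μ,σ), so the p-quantile of ln T is μ + z_p·σ.
ln(68.2) = 4.222 and ln(417) = 6.033; z_{0.5} = 0, z_{0.95} = 1.645.
σ = (6.033 − 4.222)/(1.645 − (0)) = 1.101.
μ = 4.222 − (0)·1.101 = 4.222.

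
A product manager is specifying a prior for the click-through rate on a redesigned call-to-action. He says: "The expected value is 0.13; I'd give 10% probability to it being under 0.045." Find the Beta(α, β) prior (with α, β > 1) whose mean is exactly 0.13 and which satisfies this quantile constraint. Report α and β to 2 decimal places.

α ≈ 2.50, β ≈ 16.70

With mean 0.13 fixed, write α = 0.13s, β = 0.87s where s = α+β.
Need P(θ < 0.045) = 0.1 under Beta(0.13s, 0.87s). Normal approximation: (q−m)/√(m(1−m)/s) ≈ z_{0.1} = -1.28, so s ≈ 0.13·0.87·(-1.28)²/(0.045−0.13)² = 25.7.
At s = 25.7: P(θ<0.045) ≈ 0.062. Adjusting to match 0.1 gives s ≈ 19.20.
So α = 0.13·19.20 ≈ 2.50, β = 0.87·19.20 ≈ 16.70.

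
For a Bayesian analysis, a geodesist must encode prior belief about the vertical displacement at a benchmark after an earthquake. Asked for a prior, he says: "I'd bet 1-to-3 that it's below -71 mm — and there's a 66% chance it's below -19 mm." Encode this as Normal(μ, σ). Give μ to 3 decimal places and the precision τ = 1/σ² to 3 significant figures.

μ = -38.732, τ = 0.000437

For Normal(μ,σ), the p-quantile is μ + z_p·σ. Here z_{0.25} = -0.6745, z_{0.66} = 0.4125.
So -71 = μ − 0.6745σ and -19 = μ + 0.4125σ.
Subtracting: σ = (-19 − -71)/(0.4125 − (-0.6745)) = 47.840.
Then μ = -71 − (-0.6745)·47.840 = -38.732.
Precision τ = 1/σ² = 1/47.84² = 0.000437.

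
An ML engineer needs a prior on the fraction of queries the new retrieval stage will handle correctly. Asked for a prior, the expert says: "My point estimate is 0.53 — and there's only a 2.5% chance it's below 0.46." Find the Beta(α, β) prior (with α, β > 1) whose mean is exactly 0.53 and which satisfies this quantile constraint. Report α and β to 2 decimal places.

With mean 0.53 fixed, write α = 0.53s, β = 0.47s where s = α+β.
Need P(θ < 0.46) = 0.025 under Beta(0.53s, 0.47s). Normal approximation: (q−m)/√(m(1−m)/s) ≈ z_{0.025} = -1.96, so s ≈ 0.53·0.47·(-1.96)²/(0.46−0.53)² = 195.3.
At s = 195.3: P(θ<0.46) ≈ 0.025. Adjusting to match 0.025 gives s ≈ 195.49.
So α = 0.53·195.49 ≈ 103.61, β = 0.47·195.49 ≈ 91.88.

α ≈ 103.61, β ≈ 91.88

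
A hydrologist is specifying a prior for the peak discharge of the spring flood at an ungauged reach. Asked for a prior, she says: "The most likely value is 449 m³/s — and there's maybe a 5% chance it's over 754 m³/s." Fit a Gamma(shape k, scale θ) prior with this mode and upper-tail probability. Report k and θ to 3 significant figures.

k ≈ 11.4, θ ≈ 43.2

Gamma(k,θ) with k>1 has mode (k−1)θ, so θ = 449/(k−1).
Need P(X < 754) = 0.95 with θ tied to k this way. Start at k = 2, θ = 449: P(X<754) ≈ 0.500.
Too low — raise k to concentrate. Iterating converges to k ≈ 11.4.
Then θ = 449/(11.4−1) ≈ 43.2.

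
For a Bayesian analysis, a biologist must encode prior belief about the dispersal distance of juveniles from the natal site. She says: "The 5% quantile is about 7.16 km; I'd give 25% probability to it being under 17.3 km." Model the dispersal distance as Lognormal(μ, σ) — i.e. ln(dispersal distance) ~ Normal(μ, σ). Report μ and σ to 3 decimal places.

μ ≈ 3.464, σ ≈ 0.909

If T ~ Lognormal(μ,σ) then ln T ~ Normal(μ,σ), so the p-quantile of ln T is μ + z_p·σ.
ln(7.16) = 1.969 and ln(17.3) = 2.851; z_{0.05} = -1.645, z_{0.25} = -0.6745.
σ = (2.851 − 1.969)/(-0.6745 − (-1.645)) = 0.909.
μ = 1.969 − (-1.645)·0.909 = 3.464.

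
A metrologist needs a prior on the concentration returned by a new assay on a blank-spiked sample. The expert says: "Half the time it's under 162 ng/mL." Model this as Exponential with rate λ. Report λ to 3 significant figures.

Exponential median = ln 2 / λ, so λ = ln 2 / 162.0 = 0.00428.

λ ≈ 0.00428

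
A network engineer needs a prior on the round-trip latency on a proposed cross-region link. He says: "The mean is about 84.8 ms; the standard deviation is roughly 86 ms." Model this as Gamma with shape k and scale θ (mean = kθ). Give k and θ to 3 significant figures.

For Gamma(k, scale θ): mean = kθ, variance = kθ², so CV = 1/√k.
CV = SD/mean = 86/84.8 = 1.014, hence k = 1/CV² = 0.972.
Then θ = mean/k = 84.8/0.972 = 87.2.

k ≈ 0.972, θ ≈ 87.2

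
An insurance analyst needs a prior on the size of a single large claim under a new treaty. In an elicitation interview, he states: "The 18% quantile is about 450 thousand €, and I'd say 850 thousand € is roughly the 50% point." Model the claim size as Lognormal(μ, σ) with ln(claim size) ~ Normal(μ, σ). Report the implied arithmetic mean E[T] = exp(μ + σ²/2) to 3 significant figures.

If T ~ Lognormal(μ,σ) then ln T ~ Normal(μ,σ), so the p-quantile of ln T is μ + z_p·σ.
ln(450) = 6.109 and ln(850) = 6.745; z_{0.18} = -0.9154, z_{0.5} = 0.
σ = (6.745 − 6.109)/(0 − (-0.9154)) = 0.695.
μ = 6.109 − (-0.9154)·0.695 = 6.745.
E[T] = exp(μ + σ²/2) = exp(6.745 + 0.2414) = 1080 thousand €.

E[T] ≈ 1080 thousand €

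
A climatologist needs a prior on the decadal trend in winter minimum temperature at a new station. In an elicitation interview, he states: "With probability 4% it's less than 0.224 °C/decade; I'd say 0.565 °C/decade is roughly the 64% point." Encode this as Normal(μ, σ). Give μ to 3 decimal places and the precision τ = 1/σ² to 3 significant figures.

For Normal(μ,σ), the p-quantile is μ + z_p·σ. Here z_{0.04} = -1.751, z_{0.64} = 0.3585.
So 0.224 = μ − 1.751σ and 0.565 = μ + 0.3585σ.
Subtracting: σ = (0.565 − 0.224)/(0.3585 − (-1.751)) = 0.162.
Then μ = 0.224 − (-1.751)·0.162 = 0.507.
Precision τ = 1/σ² = 1/0.1617² = 38.3.

μ = 0.507, τ = 38.3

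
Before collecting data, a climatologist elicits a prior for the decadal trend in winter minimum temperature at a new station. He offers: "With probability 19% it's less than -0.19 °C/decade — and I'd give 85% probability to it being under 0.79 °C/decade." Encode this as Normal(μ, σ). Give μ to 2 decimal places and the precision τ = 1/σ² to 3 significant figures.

The p-quantile of Normal(μ,σ) is μ + z_p·σ, with z_{0.19} = -0.8779 and z_{0.85} = 1.036.
Eliminate σ: μ = (z₂·x₁ − z₁·x₂)/(z₂ − z₁) = (1.036·-0.19 − (-0.8779)·0.79)/1.914 = 0.26.
Then σ = (x₂ − x₁)/(z₂ − z₁) = (0.79 − -0.19)/1.914 = 0.51.
Precision τ = 1/σ² = 1/0.5119² = 3.82.

μ = 0.26, τ = 3.82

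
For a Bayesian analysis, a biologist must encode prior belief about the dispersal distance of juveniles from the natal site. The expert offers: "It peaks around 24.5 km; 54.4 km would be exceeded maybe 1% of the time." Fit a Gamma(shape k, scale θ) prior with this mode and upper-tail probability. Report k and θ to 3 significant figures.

Gamma(k,θ) with k>1 has mode (k−1)θ, so θ = 24.5/(k−1).
Need P(X < 54.4) = 0.99 with θ tied to k this way. Start at k = 2, θ = 24.5: P(X<54.4) ≈ 0.650.
Too low — raise k to concentrate. Iterating converges to k ≈ 8.56.
Then θ = 24.5/(8.56−1) ≈ 3.24.

k ≈ 8.56, θ ≈ 3.24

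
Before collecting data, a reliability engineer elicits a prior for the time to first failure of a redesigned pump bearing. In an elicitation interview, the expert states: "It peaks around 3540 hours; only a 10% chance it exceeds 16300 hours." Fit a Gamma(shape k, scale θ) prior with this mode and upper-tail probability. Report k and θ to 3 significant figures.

k ≈ 1.77, θ ≈ 4600

Gamma(k,θ) with k>1 has mode (k−1)θ, so θ = 3540/(k−1).
Need P(X < 16300) = 0.9 with θ tied to k this way. Start at k = 2, θ = 3540: P(X<16300) ≈ 0.944.
Too high — lower k to spread out. Iterating converges to k ≈ 1.77.
Then θ = 3540/(1.77−1) ≈ 4600.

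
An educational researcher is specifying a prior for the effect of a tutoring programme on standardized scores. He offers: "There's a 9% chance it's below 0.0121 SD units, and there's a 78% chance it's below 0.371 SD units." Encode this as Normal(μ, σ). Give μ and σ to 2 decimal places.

For Normal(μ,σ), the p-quantile is μ + z_p·σ. Here z_{0.09} = -1.341, z_{0.78} = 0.7722.
So 0.0121 = μ − 1.341σ and 0.371 = μ + 0.7722σ.
Subtracting: σ = (0.371 − 0.0121)/(0.7722 − (-1.341)) = 0.17.
Then μ = 0.0121 − (-1.341)·0.17 = 0.24.

μ = 0.24, σ = 0.17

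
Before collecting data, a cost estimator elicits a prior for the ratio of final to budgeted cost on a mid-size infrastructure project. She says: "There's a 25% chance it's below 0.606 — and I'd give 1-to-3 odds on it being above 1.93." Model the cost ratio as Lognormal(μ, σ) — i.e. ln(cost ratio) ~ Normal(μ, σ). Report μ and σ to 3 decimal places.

μ ≈ 0.078, σ ≈ 0.859

If T ~ Lognormal(μ,σ) then ln T ~ Normal(μ,σ), so the p-quantile of ln T is μ + z_p·σ.
ln(0.606) = -0.5009 and ln(1.93) = 0.6575; z_{0.25} = -0.6745, z_{0.75} = 0.6745.
σ = (0.6575 − -0.5009)/(0.6745 − (-0.6745)) = 0.859.
μ = -0.5009 − (-0.6745)·0.859 = 0.078.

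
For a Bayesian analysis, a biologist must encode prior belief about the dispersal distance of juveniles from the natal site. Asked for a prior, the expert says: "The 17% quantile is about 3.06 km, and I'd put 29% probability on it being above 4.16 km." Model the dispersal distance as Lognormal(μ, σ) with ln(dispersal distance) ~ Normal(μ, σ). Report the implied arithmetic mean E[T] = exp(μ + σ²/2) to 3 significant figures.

If T ~ Lognormal(μ,σ) then ln T ~ Normal(μ,σ), so the p-quantile of ln T is μ + z_p·σ.
ln(3.06) = 1.118 and ln(4.16) = 1.426; z_{0.17} = -0.9542, z_{0.71} = 0.5534.
σ = (1.426 − 1.118)/(0.5534 − (-0.9542)) = 0.204.
μ = 1.118 − (-0.9542)·0.204 = 1.313.
E[T] = exp(μ + σ²/2) = exp(1.313 + 0.0207) = 3.79 km.

E[T] ≈ 3.79 km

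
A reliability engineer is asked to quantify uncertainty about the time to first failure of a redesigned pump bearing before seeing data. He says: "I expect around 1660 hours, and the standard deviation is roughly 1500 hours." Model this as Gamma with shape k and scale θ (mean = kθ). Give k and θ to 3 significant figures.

k ≈ 1.22, θ ≈ 1360

For Gamma(k, scale θ): mean = kθ, variance = kθ², so CV = 1/√k.
CV = SD/mean = 1500/1660 = 0.9036, hence k = 1/CV² = 1.22.
Then θ = mean/k = 1660/1.22 = 1360.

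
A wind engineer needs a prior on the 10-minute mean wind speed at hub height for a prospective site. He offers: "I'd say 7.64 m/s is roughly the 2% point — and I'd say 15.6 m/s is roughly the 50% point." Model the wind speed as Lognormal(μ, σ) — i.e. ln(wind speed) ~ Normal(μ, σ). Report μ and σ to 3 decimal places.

μ ≈ 2.747, σ ≈ 0.348

If T ~ Lognormal(μ,σ) then ln T ~ Normal(μ,σ), so the p-quantile of ln T is μ + z_p·σ.
ln(7.64) = 2.033 and ln(15.6) = 2.747; z_{0.02} = -2.054, z_{0.5} = 0.
σ = (2.747 − 2.033)/(0 − (-2.054)) = 0.348.
μ = 2.033 − (-2.054)·0.348 = 2.747.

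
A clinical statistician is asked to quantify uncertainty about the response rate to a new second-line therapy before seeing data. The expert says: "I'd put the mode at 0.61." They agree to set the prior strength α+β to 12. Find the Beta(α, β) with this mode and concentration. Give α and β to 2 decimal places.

For α,β > 1 the Beta mode is (α−1)/(α+β−2). With α+β = 12, the mode is (α−1)/10.
Set (α−1)/10 = 0.61 → α = 1 + 0.61·10 = 7.10.
β = 12 − α = 4.90.

α = 7.10, β = 4.90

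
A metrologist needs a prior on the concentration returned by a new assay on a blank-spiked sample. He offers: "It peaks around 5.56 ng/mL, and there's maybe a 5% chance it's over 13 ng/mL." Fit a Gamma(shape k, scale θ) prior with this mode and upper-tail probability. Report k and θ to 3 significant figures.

k ≈ 4.79, θ ≈ 1.47

Gamma(k,θ) with k>1 has mode (k−1)θ, so θ = 5.56/(k−1).
Need P(X < 13) = 0.95 with θ tied to k this way. Start at k = 2, θ = 5.56: P(X<13) ≈ 0.678.
Too low — raise k to concentrate. Iterating converges to k ≈ 4.79.
Then θ = 5.56/(4.79−1) ≈ 1.47.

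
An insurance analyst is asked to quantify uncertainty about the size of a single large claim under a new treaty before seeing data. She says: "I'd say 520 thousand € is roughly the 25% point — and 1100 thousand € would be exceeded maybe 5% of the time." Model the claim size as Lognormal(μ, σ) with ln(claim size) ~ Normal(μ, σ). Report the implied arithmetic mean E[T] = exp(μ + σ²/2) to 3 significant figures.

E[T] ≈ 681 thousand €

If T ~ Lognormal(μ,σ) then ln T ~ Normal(μ,σ), so the p-quantile of ln T is μ + z_p·σ.
ln(520) = 6.254 and ln(1100) = 7.003; z_{0.25} = -0.6745, z_{0.95} = 1.645.
σ = (7.003 − 6.254)/(1.645 − (-0.6745)) = 0.323.
μ = 6.254 − (-0.6745)·0.323 = 6.472.
E[T] = exp(μ + σ²/2) = exp(6.472 + 0.0522) = 681 thousand €.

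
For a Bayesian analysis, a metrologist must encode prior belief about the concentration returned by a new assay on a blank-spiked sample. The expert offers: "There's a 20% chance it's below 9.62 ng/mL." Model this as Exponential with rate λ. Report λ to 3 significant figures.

λ ≈ 0.0232

P(T < 9.62) = 1 − e^(−λ·9.62) = 0.2, so λ = −ln(1−0.2)/9.62 = −ln(0.8)/9.62 = 0.0232.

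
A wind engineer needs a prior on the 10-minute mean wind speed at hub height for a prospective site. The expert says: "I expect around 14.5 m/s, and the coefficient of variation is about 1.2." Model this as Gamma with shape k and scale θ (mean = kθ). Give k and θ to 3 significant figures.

For Gamma(k, scale θ): mean = kθ, variance = kθ², so CV = 1/√k.
CV = 1.2, hence k = 1/CV² = 0.694.
Then θ = mean/k = 14.5/0.694 = 20.9.

k ≈ 0.694, θ ≈ 20.9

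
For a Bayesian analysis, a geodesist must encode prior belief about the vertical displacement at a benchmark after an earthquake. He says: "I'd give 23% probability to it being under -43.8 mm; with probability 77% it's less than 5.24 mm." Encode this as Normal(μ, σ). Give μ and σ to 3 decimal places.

For Normal(μ,σ), the p-quantile is μ + z_p·σ. Here z_{0.23} = -0.7388, z_{0.77} = 0.7388.
So -43.8 = μ − 0.7388σ and 5.24 = μ + 0.7388σ.
Subtracting: σ = (5.24 − -43.8)/(0.7388 − (-0.7388)) = 33.187.
Then μ = -43.8 − (-0.7388)·33.187 = -19.280.

μ = -19.280, σ = 33.187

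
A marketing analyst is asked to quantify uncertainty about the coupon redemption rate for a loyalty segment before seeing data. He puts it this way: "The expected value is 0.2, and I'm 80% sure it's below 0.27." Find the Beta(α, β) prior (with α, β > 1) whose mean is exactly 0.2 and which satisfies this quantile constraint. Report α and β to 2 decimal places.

α ≈ 4.16, β ≈ 16.65

With mean 0.2 fixed, write α = 0.2s, β = 0.8s where s = α+β.
Need P(θ < 0.27) = 0.8 under Beta(0.2s, 0.8s). Normal approximation: (q−m)/√(m(1−m)/s) ≈ z_{0.8} = 0.842, so s ≈ 0.2·0.8·(0.842)²/(0.27−0.2)² = 23.1.
At s = 23.1: P(θ<0.27) ≈ 0.810. Adjusting to match 0.8 gives s ≈ 20.81.
So α = 0.2·20.81 ≈ 4.16, β = 0.8·20.81 ≈ 16.65.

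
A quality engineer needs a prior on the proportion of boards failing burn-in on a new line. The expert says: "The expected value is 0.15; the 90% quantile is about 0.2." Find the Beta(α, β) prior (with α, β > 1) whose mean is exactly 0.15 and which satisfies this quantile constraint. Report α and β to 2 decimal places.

α ≈ 13.25, β ≈ 75.10

With mean 0.15 fixed, write α = 0.15s, β = 0.85s where s = α+β.
Need P(θ < 0.2) = 0.9 under Beta(0.15s, 0.85s). Normal approximation: (q−m)/√(m(1−m)/s) ≈ z_{0.9} = 1.28, so s ≈ 0.15·0.85·(1.28)²/(0.2−0.15)² = 83.8.
At s = 83.8: P(θ<0.2) ≈ 0.895. Adjusting to match 0.9 gives s ≈ 88.35.
So α = 0.15·88.35 ≈ 13.25, β = 0.85·88.35 ≈ 75.10.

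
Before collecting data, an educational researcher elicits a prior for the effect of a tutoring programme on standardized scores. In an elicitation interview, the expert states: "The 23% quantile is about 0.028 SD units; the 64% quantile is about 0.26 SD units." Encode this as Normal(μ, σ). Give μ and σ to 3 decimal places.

For Normal(μ,σ), the p-quantile is μ + z_p·σ. Here z_{0.23} = -0.7388, z_{0.64} = 0.3585.
So 0.028 = μ − 0.7388σ and 0.26 = μ + 0.3585σ.
Subtracting: σ = (0.26 − 0.028)/(0.3585 − (-0.7388)) = 0.211.
Then μ = 0.028 − (-0.7388)·0.211 = 0.184.

μ = 0.184, σ = 0.211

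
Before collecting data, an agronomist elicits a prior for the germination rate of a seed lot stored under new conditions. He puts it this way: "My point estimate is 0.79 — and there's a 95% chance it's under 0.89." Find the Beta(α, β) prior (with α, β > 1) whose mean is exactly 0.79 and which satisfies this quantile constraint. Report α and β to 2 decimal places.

With mean 0.79 fixed, write α = 0.79s, β = 0.21s where s = α+β.
Need P(θ < 0.89) = 0.95 under Beta(0.79s, 0.21s). Normal approximation: (q−m)/√(m(1−m)/s) ≈ z_{0.95} = 1.64, so s ≈ 0.79·0.21·(1.64)²/(0.89−0.79)² = 44.9.
At s = 44.9: P(θ<0.89) ≈ 0.968. Adjusting to match 0.95 gives s ≈ 36.28.
So α = 0.79·36.28 ≈ 28.66, β = 0.21·36.28 ≈ 7.62.

α ≈ 28.66, β ≈ 7.62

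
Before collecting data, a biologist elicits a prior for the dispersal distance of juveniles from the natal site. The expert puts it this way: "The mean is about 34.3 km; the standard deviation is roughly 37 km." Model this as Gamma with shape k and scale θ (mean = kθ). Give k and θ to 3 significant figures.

For Gamma(k, scale θ): mean = kθ, variance = kθ², so CV = 1/√k.
CV = SD/mean = 37/34.3 = 1.079, hence k = 1/CV² = 0.859.
Then θ = mean/k = 34.3/0.859 = 39.9.

k ≈ 0.859, θ ≈ 39.9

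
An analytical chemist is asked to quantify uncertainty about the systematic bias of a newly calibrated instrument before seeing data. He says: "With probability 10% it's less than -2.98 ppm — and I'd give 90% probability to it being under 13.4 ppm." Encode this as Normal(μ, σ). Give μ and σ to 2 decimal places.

For Normal(μ,σ), the p-quantile is μ + z_p·σ. Here z_{0.1} = -1.282, z_{0.9} = 1.282.
So -2.98 = μ − 1.282σ and 13.4 = μ + 1.282σ.
Subtracting: σ = (13.4 − -2.98)/(1.282 − (-1.282)) = 6.39.
Then μ = -2.98 − (-1.282)·6.39 = 5.21.

μ = 5.21, σ = 6.39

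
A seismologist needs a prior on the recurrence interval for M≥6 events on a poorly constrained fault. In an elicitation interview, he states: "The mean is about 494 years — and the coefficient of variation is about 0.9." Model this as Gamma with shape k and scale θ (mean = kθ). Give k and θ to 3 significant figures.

For Gamma(k, scale θ): mean = kθ, variance = kθ², so CV = 1/√k.
CV = 0.9, hence k = 1/CV² = 1.23.
Then θ = mean/k = 494/1.23 = 400.

k ≈ 1.23, θ ≈ 400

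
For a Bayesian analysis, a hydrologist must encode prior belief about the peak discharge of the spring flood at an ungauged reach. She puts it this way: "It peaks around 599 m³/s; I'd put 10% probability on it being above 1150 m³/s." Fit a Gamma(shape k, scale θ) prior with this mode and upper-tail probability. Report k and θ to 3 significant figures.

k ≈ 5.5, θ ≈ 133

Gamma(k,θ) with k>1 has mode (k−1)θ, so θ = 599/(k−1).
Need P(X < 1150) = 0.9 with θ tied to k this way. Start at k = 2, θ = 599: P(X<1150) ≈ 0.572.
Too low — raise k to concentrate. Iterating converges to k ≈ 5.5.
Then θ = 599/(5.5−1) ≈ 133.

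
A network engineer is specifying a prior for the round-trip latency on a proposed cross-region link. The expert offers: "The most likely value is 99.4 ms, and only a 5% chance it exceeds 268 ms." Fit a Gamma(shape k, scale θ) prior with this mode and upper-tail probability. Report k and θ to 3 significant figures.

k ≈ 3.73, θ ≈ 36.3

Gamma(k,θ) with k>1 has mode (k−1)θ, so θ = 99.4/(k−1).
Need P(X < 268) = 0.95 with θ tied to k this way. Start at k = 2, θ = 99.4: P(X<268) ≈ 0.751.
Too low — raise k to concentrate. Iterating converges to k ≈ 3.73.
Then θ = 99.4/(3.73−1) ≈ 36.3.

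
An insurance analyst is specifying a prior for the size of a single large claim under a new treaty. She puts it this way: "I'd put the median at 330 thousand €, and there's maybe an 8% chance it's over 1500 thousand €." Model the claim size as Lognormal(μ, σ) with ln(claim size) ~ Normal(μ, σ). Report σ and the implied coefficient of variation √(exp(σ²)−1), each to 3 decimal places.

If T ~ Lognormal(μ,σ) then ln T ~ Normal(μ,σ), so the p-quantile of ln T is μ + z_p·σ.
ln(330) = 5.799 and ln(1500) = 7.313; z_{0.5} = 0, z_{0.92} = 1.405.
σ = (7.313 − 5.799)/(1.405 − (0)) = 1.078.
μ = 5.799 − (0)·1.078 = 5.799.
CV = √(exp(σ²)−1) = √(exp(1.1613)−1) = 1.481.

σ ≈ 1.078, CV ≈ 1.481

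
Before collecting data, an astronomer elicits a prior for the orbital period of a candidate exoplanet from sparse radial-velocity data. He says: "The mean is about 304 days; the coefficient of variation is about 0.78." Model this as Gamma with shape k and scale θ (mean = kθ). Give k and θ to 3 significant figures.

k ≈ 1.64, θ ≈ 185

For Gamma(k, scale θ): mean = kθ, variance = kθ², so CV = 1/√k.
CV = 0.78, hence k = 1/CV² = 1.64.
Then θ = mean/k = 304/1.64 = 185.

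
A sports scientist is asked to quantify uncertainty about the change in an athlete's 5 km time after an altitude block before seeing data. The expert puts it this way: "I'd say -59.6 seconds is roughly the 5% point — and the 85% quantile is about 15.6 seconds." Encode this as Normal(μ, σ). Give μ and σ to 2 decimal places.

μ = -13.47, σ = 28.05

The p-quantile of Normal(μ,σ) is μ + z_p·σ, with z_{0.05} = -1.645 and z_{0.85} = 1.036.
Eliminate σ: μ = (z₂·x₁ − z₁·x₂)/(z₂ − z₁) = (1.036·-59.6 − (-1.645)·15.6)/2.681 = -13.47.
Then σ = (x₂ − x₁)/(z₂ − z₁) = (15.6 − -59.6)/2.681 = 28.05.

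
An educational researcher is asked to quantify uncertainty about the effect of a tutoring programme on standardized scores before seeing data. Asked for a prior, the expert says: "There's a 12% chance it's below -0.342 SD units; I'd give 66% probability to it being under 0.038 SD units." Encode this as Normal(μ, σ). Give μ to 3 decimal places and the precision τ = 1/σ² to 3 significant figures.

The p-quantile of Normal(μ,σ) is μ + z_p·σ, with z_{0.12} = -1.175 and z_{0.66} = 0.4125.
Eliminate σ: μ = (z₂·x₁ − z₁·x₂)/(z₂ − z₁) = (0.4125·-0.342 − (-1.175)·0.038)/1.587 = -0.061.
Then σ = (x₂ − x₁)/(z₂ − z₁) = (0.038 − -0.342)/1.587 = 0.239.
Precision τ = 1/σ² = 1/0.2394² = 17.5.

μ = -0.061, τ = 17.5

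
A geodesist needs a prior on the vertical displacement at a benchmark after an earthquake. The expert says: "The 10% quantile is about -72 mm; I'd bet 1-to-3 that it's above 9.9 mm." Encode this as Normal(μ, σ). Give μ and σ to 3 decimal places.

The p-quantile of Normal(μ,σ) is μ + z_p·σ, with z_{0.1} = -1.282 and z_{0.75} = 0.6745.
Eliminate σ: μ = (z₂·x₁ − z₁·x₂)/(z₂ − z₁) = (0.6745·-72 − (-1.282)·9.9)/1.956 = -18.341.
Then σ = (x₂ − x₁)/(z₂ − z₁) = (9.9 − -72)/1.956 = 41.870.

μ = -18.341, σ = 41.870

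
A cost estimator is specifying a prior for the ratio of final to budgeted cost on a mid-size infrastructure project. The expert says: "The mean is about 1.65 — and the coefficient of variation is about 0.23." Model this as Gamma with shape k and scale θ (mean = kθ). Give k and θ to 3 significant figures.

k ≈ 18.9, θ ≈ 0.0873

For Gamma(k, scale θ): mean = kθ, variance = kθ², so CV = 1/√k.
CV = 0.23, hence k = 1/CV² = 18.9.
Then θ = mean/k = 1.65/18.9 = 0.0873.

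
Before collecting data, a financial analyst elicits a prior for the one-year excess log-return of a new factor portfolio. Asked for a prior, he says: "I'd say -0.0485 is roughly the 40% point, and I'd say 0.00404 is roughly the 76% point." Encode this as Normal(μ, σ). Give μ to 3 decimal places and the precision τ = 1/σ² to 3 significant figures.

The p-quantile of Normal(μ,σ) is μ + z_p·σ, with z_{0.4} = -0.2533 and z_{0.76} = 0.7063.
Eliminate σ: μ = (z₂·x₁ − z₁·x₂)/(z₂ − z₁) = (0.7063·-0.0485 − (-0.2533)·0.00404)/0.9596 = -0.035.
Then σ = (x₂ − x₁)/(z₂ − z₁) = (0.00404 − -0.0485)/0.9596 = 0.055.
Precision τ = 1/σ² = 1/0.05475² = 334.

μ = -0.035, τ = 334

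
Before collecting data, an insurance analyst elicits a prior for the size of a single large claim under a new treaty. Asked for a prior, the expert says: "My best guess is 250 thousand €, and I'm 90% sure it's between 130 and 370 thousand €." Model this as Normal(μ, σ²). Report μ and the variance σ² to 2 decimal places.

A symmetric 90% interval runs μ ± z·σ with z = 1.645.
Half-width = 120, so σ = 120/1.645 = 72.955 and σ² = 5322.41.
μ is the stated best guess, 250.00.

μ = 250.00, σ² = 5322.41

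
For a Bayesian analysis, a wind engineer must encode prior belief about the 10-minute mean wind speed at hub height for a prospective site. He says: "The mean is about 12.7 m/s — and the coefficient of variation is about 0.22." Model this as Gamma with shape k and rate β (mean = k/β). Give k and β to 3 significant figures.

For Gamma(k, rate β): mean = k/β, variance = k/β², so CV = 1/√k.
CV = 0.22, hence k = 1/CV² = 20.7.
Then β = k/mean = 20.7/12.7 = 1.63.

k ≈ 20.7, β ≈ 1.63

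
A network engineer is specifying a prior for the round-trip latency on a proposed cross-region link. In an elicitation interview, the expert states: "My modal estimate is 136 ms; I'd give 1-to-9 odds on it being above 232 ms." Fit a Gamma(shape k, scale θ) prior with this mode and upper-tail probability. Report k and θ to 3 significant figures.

Gamma(k,θ) with k>1 has mode (k−1)θ, so θ = 136/(k−1).
Need P(X < 232) = 0.9 with θ tied to k this way. Start at k = 2, θ = 136: P(X<232) ≈ 0.509.
Too low — raise k to concentrate. Iterating converges to k ≈ 7.64.
Then θ = 136/(7.64−1) ≈ 20.5.

k ≈ 7.64, θ ≈ 20.5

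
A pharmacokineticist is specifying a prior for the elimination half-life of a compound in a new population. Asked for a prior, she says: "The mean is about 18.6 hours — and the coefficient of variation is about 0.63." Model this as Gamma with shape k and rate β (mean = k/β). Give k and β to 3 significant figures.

For Gamma(k, rate β): mean = k/β, variance = k/β², so CV = 1/√k.
CV = 0.63, hence k = 1/CV² = 2.52.
Then β = k/mean = 2.52/18.6 = 0.135.

k ≈ 2.52, β ≈ 0.135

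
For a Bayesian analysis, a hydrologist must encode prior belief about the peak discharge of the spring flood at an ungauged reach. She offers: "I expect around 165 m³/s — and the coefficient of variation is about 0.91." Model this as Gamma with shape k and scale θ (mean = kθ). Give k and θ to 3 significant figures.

k ≈ 1.21, θ ≈ 137

For Gamma(k, scale θ): mean = kθ, variance = kθ², so CV = 1/√k.
CV = 0.91, hence k = 1/CV² = 1.21.
Then θ = mean/k = 165/1.21 = 137.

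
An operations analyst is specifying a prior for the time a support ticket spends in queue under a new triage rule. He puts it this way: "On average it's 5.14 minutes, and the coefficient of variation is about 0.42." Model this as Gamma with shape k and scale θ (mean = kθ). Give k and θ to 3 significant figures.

k ≈ 5.67, θ ≈ 0.907

For Gamma(k, scale θ): mean = kθ, variance = kθ², so CV = 1/√k.
CV = 0.42, hence k = 1/CV² = 5.67.
Then θ = mean/k = 5.14/5.67 = 0.907.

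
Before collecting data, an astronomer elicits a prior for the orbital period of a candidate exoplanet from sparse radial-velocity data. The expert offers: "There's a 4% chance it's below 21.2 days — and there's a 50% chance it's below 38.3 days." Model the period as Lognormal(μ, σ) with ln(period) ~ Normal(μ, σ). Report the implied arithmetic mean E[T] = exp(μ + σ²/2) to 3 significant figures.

If T ~ Lognormal(μ,σ) then ln T ~ Normal(μ,σ), so the p-quantile of ln T is μ + z_p·σ.
ln(21.2) = 3.054 and ln(38.3) = 3.645; z_{0.04} = -1.751, z_{0.5} = 0.
σ = (3.645 − 3.054)/(0 − (-1.751)) = 0.338.
μ = 3.054 − (-1.751)·0.338 = 3.645.
E[T] = exp(μ + σ²/2) = exp(3.645 + 0.0571) = 40.5 days.

E[T] ≈ 40.5 days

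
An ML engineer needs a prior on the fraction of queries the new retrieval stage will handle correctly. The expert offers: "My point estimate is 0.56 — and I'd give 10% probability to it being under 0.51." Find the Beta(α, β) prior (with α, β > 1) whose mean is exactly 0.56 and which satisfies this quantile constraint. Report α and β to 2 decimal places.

With mean 0.56 fixed, write α = 0.56s, β = 0.44s where s = α+β.
Need P(θ < 0.51) = 0.1 under Beta(0.56s, 0.44s). Normal approximation: (q−m)/√(m(1−m)/s) ≈ z_{0.1} = -1.28, so s ≈ 0.56·0.44·(-1.28)²/(0.51−0.56)² = 161.9.
At s = 161.9: P(θ<0.51) ≈ 0.100. Adjusting to match 0.1 gives s ≈ 162.57.
So α = 0.56·162.57 ≈ 91.04, β = 0.44·162.57 ≈ 71.53.

α ≈ 91.04, β ≈ 71.53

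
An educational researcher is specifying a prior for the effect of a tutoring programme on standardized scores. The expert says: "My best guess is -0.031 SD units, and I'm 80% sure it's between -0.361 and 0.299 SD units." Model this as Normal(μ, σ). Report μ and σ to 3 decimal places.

μ = -0.031, σ = 0.258

A symmetric 80% interval runs μ ± z·σ with z = 1.282.
Half-width = 0.33, so σ = 0.33/1.282 = 0.258.
μ is the stated best guess, -0.031.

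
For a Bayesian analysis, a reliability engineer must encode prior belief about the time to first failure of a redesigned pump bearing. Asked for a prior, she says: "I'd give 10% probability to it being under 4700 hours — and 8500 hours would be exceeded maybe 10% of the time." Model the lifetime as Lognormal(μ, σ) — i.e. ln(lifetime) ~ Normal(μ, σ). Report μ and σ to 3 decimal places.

μ ≈ 8.752, σ ≈ 0.231

If T ~ Lognormal(μ,σ) then ln T ~ Normal(μ,σ), so the p-quantile of ln T is μ + z_p·σ.
ln(4700) = 8.455 and ln(8500) = 9.048; z_{0.1} = -1.282, z_{0.9} = 1.282.
σ = (9.048 − 8.455)/(1.282 − (-1.282)) = 0.231.
μ = 8.455 − (-1.282)·0.231 = 8.752.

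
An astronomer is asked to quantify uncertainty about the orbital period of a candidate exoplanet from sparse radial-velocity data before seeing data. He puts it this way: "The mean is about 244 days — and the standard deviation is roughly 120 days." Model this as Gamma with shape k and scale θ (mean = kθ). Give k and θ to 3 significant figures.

For Gamma(k, scale θ): mean = kθ, variance = kθ², so CV = 1/√k.
CV = SD/mean = 120/244 = 0.4918, hence k = 1/CV² = 4.13.
Then θ = mean/k = 244/4.13 = 59.

k ≈ 4.13, θ ≈ 59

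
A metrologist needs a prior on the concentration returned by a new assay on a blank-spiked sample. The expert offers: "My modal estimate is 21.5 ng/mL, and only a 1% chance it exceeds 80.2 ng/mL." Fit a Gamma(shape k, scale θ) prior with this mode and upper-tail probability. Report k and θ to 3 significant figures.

k ≈ 3.46, θ ≈ 8.75

Gamma(k,θ) with k>1 has mode (k−1)θ, so θ = 21.5/(k−1).
Need P(X < 80.2) = 0.99 with θ tied to k this way. Start at k = 2, θ = 21.5: P(X<80.2) ≈ 0.887.
Too low — raise k to concentrate. Iterating converges to k ≈ 3.46.
Then θ = 21.5/(3.46−1) ≈ 8.75.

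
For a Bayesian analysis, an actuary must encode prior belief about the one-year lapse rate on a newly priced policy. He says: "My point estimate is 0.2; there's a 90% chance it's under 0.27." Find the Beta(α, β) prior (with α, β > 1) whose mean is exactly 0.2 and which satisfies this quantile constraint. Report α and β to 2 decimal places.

α ≈ 11.28, β ≈ 45.10

With mean 0.2 fixed, write α = 0.2s, β = 0.8s where s = α+β.
Need P(θ < 0.27) = 0.9 under Beta(0.2s, 0.8s). Normal approximation: (q−m)/√(m(1−m)/s) ≈ z_{0.9} = 1.28, so s ≈ 0.2·0.8·(1.28)²/(0.27−0.2)² = 53.6.
At s = 53.6: P(θ<0.27) ≈ 0.895. Adjusting to match 0.9 gives s ≈ 56.38.
So α = 0.2·56.38 ≈ 11.28, β = 0.8·56.38 ≈ 45.10.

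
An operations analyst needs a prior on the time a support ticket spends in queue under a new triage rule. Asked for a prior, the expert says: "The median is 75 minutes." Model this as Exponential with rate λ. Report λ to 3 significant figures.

λ ≈ 0.00924

Exponential median = ln 2 / λ, so λ = ln 2 / 75.0 = 0.00924.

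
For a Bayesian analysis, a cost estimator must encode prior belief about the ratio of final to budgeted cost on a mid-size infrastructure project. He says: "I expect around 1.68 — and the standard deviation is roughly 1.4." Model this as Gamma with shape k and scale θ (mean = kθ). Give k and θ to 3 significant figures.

k ≈ 1.44, θ ≈ 1.17

For Gamma(k, scale θ): mean = kθ, variance = kθ², so CV = 1/√k.
CV = SD/mean = 1.4/1.68 = 0.8333, hence k = 1/CV² = 1.44.
Then θ = mean/k = 1.68/1.44 = 1.17.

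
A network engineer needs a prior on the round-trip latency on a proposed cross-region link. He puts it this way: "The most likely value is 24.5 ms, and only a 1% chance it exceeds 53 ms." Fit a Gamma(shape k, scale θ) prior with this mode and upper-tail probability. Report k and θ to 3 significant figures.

Gamma(k,θ) with k>1 has mode (k−1)θ, so θ = 24.5/(k−1).
Need P(X < 53) = 0.99 with θ tied to k this way. Start at k = 2, θ = 24.5: P(X<53) ≈ 0.636.
Too low — raise k to concentrate. Iterating converges to k ≈ 9.12.
Then θ = 24.5/(9.12−1) ≈ 3.02.

k ≈ 9.12, θ ≈ 3.02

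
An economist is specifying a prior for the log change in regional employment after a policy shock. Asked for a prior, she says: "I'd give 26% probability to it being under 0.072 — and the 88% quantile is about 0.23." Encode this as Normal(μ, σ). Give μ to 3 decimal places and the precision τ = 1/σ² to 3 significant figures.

μ = 0.128, τ = 132

For Normal(μ,σ), the p-quantile is μ + z_p·σ. Here z_{0.26} = -0.6433, z_{0.88} = 1.175.
So 0.072 = μ − 0.6433σ and 0.23 = μ + 1.175σ.
Subtracting: σ = (0.23 − 0.072)/(1.175 − (-0.6433)) = 0.087.
Then μ = 0.072 − (-0.6433)·0.087 = 0.128.
Precision τ = 1/σ² = 1/0.08689² = 132.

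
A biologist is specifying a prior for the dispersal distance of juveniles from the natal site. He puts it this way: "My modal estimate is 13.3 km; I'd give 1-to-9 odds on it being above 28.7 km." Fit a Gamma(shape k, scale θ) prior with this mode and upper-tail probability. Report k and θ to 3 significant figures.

k ≈ 4.25, θ ≈ 4.09

Gamma(k,θ) with k>1 has mode (k−1)θ, so θ = 13.3/(k−1).
Need P(X < 28.7) = 0.9 with θ tied to k this way. Start at k = 2, θ = 13.3: P(X<28.7) ≈ 0.635.
Too low — raise k to concentrate. Iterating converges to k ≈ 4.25.
Then θ = 13.3/(4.25−1) ≈ 4.09.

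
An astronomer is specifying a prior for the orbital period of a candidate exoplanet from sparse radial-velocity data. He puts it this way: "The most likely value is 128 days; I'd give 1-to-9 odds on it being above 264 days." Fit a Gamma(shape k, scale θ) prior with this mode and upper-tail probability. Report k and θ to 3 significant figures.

Gamma(k,θ) with k>1 has mode (k−1)θ, so θ = 128/(k−1).
Need P(X < 264) = 0.9 with θ tied to k this way. Start at k = 2, θ = 128: P(X<264) ≈ 0.611.
Too low — raise k to concentrate. Iterating converges to k ≈ 4.66.
Then θ = 128/(4.66−1) ≈ 34.9.

k ≈ 4.66, θ ≈ 34.9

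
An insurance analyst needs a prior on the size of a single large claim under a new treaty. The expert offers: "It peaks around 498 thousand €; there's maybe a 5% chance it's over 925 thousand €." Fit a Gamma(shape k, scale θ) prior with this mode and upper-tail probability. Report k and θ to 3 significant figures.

k ≈ 8.26, θ ≈ 68.6

Gamma(k,θ) with k>1 has mode (k−1)θ, so θ = 498/(k−1).
Need P(X < 925) = 0.95 with θ tied to k this way. Start at k = 2, θ = 498: P(X<925) ≈ 0.554.
Too low — raise k to concentrate. Iterating converges to k ≈ 8.26.
Then θ = 498/(8.26−1) ≈ 68.6.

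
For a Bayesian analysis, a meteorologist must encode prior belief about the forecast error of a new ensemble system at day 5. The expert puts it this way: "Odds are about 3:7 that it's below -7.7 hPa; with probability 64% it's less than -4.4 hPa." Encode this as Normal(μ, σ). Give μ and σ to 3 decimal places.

For Normal(μ,σ), the p-quantile is μ + z_p·σ. Here z_{0.3} = -0.5244, z_{0.64} = 0.3585.
So -7.7 = μ − 0.5244σ and -4.4 = μ + 0.3585σ.
Subtracting: σ = (-4.4 − -7.7)/(0.3585 − (-0.5244)) = 3.738.
Then μ = -7.7 − (-0.5244)·3.738 = -5.740.

μ = -5.740, σ = 3.738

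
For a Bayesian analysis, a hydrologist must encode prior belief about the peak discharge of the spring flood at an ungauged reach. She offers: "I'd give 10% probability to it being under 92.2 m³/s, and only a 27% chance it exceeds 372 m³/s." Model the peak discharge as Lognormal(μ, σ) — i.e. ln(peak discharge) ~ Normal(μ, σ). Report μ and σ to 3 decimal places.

If T ~ Lognormal(μ,σ) then ln T ~ Normal(μ,σ), so the p-quantile of ln T is μ + z_p·σ.
ln(92.2) = 4.524 and ln(372) = 5.919; z_{0.1} = -1.282, z_{0.73} = 0.6128.
σ = (5.919 − 4.524)/(0.6128 − (-1.282)) = 0.736.
μ = 4.524 − (-1.282)·0.736 = 5.468.

μ ≈ 5.468, σ ≈ 0.736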